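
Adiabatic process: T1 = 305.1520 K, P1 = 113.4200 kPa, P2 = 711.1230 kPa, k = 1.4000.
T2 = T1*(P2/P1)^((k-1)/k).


(k-1)/k = 0.2857
(P2/P1)^exp = 1.6896
T2 = 305.1520 * 1.6896 = 515.5887 K

515.5887 K


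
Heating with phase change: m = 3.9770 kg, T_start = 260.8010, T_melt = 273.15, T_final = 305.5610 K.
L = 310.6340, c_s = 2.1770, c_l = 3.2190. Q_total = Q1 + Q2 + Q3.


Q1 (sensible, solid) = 3.9770 * 2.1770 * 12.3490 = 106.9168 kJ
Q2 (latent) = 3.9770 * 310.6340 = 1235.3914 kJ
Q3 (sensible, liquid) = 3.9770 * 3.2190 * 32.4110 = 414.9244 kJ
Q_total = 1757.2326 kJ

1757.2326 kJ


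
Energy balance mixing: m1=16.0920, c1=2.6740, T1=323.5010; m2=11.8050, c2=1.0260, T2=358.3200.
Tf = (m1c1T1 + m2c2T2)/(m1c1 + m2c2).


num = 18260.1974
den = 55.1419
Tf = 331.1490 K

331.1490 K


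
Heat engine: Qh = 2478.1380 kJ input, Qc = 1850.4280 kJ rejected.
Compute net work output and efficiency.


W = 2478.1380 - 1850.4280 = 627.7100 kJ
eta = 627.7100 / 2478.1380 = 0.2533 = 25.3299%

W = 627.7100 kJ, eta = 25.3299%


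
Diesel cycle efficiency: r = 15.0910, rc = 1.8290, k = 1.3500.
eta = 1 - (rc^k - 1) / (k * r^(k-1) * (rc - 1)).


r^(k-1) = 2.5855
rc^k = 2.2594
eta = 0.5648 = 56.4773%

56.4773%


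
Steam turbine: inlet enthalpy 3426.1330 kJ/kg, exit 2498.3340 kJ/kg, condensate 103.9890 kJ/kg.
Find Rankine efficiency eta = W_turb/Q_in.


W = 927.7990 kJ/kg
Q_in = 3322.1440 kJ/kg
eta = 0.2793 = 27.9277%

eta = 27.9277%


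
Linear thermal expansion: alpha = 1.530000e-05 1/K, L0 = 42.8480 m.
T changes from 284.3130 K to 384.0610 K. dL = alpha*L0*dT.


dT = 99.7480 K
dL = 1.530000e-05 * 42.8480 * 99.7480 = 0.065392 m
L_final = 42.913392 m

dL = 0.065392 m


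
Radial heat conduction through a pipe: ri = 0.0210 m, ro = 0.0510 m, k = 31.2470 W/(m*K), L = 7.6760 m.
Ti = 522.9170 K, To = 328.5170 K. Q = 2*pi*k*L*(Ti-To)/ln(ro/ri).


dT = 194.4000 K
ln(ro/ri) = 0.8873
Q = 2*pi*31.2470*7.6760*194.4000 / 0.8873 = 330177.4257 W

330177.4257 W


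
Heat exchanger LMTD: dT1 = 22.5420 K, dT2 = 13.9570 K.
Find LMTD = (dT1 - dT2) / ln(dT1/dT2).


dT1/dT2 = 1.6151
ln(dT1/dT2) = 0.4794
LMTD = 8.5850 / 0.4794 = 17.9078 K

17.9078 K


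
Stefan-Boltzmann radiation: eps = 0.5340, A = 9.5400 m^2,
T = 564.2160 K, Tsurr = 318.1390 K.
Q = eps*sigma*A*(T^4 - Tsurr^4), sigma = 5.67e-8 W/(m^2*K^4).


T^4 = 1.0134e+11
Tsurr^4 = 1.0244e+10
Q = 0.5340 * 5.67e-8 * 9.5400 * 9.1096e+10 = 26313.1586 W

26313.1586 W


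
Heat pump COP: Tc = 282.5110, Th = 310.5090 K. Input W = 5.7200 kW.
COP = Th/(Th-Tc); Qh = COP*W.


COP = 310.5090 / 27.9980 = 11.0904
Qh = 11.0904 * 5.7200 = 63.4371 kW

COP = 11.0904, Qh = 63.4371 kW


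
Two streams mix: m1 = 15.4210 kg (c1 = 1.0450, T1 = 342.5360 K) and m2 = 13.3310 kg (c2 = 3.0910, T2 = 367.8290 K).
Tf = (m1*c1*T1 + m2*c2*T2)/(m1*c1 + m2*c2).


num = 20676.7551
den = 57.3211
Tf = 360.7183 K

360.7183 K


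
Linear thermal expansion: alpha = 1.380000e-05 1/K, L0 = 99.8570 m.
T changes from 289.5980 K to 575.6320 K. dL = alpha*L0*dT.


dT = 286.0340 K
dL = 1.380000e-05 * 99.8570 * 286.0340 = 0.394162 m
L_final = 100.251162 m

dL = 0.394162 m


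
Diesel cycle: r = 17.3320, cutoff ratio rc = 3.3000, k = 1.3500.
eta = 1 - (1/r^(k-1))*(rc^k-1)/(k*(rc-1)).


r^(k-1) = 2.7139
rc^k = 5.0118
eta = 0.5239 = 52.3919%

52.3919%


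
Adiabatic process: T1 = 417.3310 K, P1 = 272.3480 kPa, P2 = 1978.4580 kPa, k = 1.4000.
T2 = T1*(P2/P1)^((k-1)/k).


(k-1)/k = 0.2857
(P2/P1)^exp = 1.7622
T2 = 417.3310 * 1.7622 = 735.4253 K

735.4253 K


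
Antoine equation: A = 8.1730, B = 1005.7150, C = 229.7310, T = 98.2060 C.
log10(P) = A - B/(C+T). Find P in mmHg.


C+T = 327.9370
B/(C+T) = 3.0668
log10(P) = 8.1730 - 3.0668 = 5.1062
P = 10^5.1062 = 127704.6417 mmHg

127704.6417 mmHg


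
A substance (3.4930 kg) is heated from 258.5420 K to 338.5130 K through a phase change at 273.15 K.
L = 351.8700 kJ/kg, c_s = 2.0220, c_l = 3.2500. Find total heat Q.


Q1 (sensible, solid) = 3.4930 * 2.0220 * 14.6080 = 103.1741 kJ
Q2 (latent) = 3.4930 * 351.8700 = 1229.0819 kJ
Q3 (sensible, liquid) = 3.4930 * 3.2500 * 65.3630 = 742.0171 kJ
Q_total = 2074.2731 kJ

2074.2731 kJ


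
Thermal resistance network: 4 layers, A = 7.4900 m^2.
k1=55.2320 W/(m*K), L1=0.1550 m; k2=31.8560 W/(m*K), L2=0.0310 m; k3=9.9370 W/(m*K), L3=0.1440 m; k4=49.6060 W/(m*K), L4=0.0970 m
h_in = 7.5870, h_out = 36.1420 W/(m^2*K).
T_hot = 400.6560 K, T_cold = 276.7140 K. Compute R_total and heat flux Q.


R_conv_in = 1/(7.5870*7.4900) = 0.0176
R_1 = 0.1550/(55.2320*7.4900) = 0.0004
R_2 = 0.0310/(31.8560*7.4900) = 0.0001
R_3 = 0.1440/(9.9370*7.4900) = 0.0019
R_4 = 0.0970/(49.6060*7.4900) = 0.0003
R_conv_out = 1/(36.1420*7.4900) = 0.0037
R_total = 0.0240 K/W
Q = 123.9420 / 0.0240 = 5165.9967 W

R_total = 0.0240 K/W, Q = 5165.9967 W


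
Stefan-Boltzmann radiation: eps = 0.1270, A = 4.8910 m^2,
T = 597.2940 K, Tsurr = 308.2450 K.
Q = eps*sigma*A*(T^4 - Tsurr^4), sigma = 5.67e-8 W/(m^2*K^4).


T^4 = 1.2728e+11
Tsurr^4 = 9.0278e+09
Q = 0.1270 * 5.67e-8 * 4.8910 * 1.1825e+11 = 4164.7158 W

4164.7158 W


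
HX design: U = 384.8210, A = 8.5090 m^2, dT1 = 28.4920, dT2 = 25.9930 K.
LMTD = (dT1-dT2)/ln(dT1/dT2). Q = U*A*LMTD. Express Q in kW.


LMTD = 27.2234 K
Q = 384.8210 * 8.5090 * 27.2234 = 89141.3960 W = 89.1414 kW

89.1414 kW


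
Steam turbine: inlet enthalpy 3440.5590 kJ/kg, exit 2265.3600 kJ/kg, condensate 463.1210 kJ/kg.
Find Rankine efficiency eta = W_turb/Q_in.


W = 1175.1990 kJ/kg
Q_in = 2977.4380 kJ/kg
eta = 0.3947 = 39.4701%

eta = 39.4701%


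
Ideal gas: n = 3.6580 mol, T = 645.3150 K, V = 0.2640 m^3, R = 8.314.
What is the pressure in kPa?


P = nRT/V = 3.6580 * 8.314 * 645.3150 / 0.2640
= 19625.7147 / 0.2640 = 74339.8285 Pa = 74.3398 kPa

74.3398 kPa


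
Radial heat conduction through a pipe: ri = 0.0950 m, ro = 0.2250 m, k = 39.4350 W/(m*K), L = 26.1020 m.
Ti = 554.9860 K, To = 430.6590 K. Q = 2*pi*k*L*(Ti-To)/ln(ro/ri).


dT = 124.3270 K
ln(ro/ri) = 0.8622
Q = 2*pi*39.4350*26.1020*124.3270 / 0.8622 = 932569.2526 W

932569.2526 W


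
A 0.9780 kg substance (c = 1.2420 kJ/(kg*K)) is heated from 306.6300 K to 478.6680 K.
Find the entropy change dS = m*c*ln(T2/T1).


T2/T1 = 1.5611
ln(T2/T1) = 0.4454
dS = 0.9780 * 1.2420 * 0.4454 = 0.5410 kJ/K

0.5410 kJ/K


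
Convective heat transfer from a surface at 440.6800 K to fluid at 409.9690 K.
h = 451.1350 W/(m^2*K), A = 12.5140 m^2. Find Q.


dT = 30.7110 K
Q = 451.1350 * 12.5140 * 30.7110 = 173379.0546 W

173379.0546 W


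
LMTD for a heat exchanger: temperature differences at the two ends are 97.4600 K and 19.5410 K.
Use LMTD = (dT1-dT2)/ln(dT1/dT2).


dT1/dT2 = 4.9875
ln(dT1/dT2) = 1.6069
LMTD = 77.9190 / 1.6069 = 48.4894 K

48.4894 K


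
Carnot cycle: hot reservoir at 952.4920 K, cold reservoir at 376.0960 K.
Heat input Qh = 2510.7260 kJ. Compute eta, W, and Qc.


eta = 1 - 376.0960/952.4920 = 0.6051
W = 0.6051 * 2510.7260 = 1519.3539 kJ
Qc = 2510.7260 - 1519.3539 = 991.3721 kJ

eta = 60.5145%, W = 1519.3539 kJ, Qc = 991.3721 kJ


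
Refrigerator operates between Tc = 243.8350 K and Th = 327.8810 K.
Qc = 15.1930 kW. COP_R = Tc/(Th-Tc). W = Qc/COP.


COP = 243.8350 / 84.0460 = 2.9012
W = 15.1930 / 2.9012 = 5.2368 kW

COP = 2.9012, W = 5.2368 kW


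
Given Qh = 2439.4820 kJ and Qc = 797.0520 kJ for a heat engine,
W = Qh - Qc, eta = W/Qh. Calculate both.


W = 2439.4820 - 797.0520 = 1642.4300 kJ
eta = 1642.4300 / 2439.4820 = 0.6733 = 67.3270%

W = 1642.4300 kJ, eta = 67.3270%


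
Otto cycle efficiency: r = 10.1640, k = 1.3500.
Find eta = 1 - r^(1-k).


r^(k-1) = 2.2515
eta = 1 - 1/2.2515 = 0.5559 = 55.5852%

55.5852%


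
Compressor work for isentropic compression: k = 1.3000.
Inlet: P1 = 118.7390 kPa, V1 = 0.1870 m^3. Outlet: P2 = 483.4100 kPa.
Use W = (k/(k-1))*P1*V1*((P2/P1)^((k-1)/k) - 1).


(k-1)/k = 0.2308
(P2/P1)^exp = 1.3826
W = 4.3333 * 118.7390 * 0.1870 * (1.3826 - 1) = 36.8157 kJ

36.8157 kJ


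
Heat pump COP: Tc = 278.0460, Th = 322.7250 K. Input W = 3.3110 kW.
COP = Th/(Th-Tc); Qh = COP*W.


COP = 322.7250 / 44.6790 = 7.2232
Qh = 7.2232 * 3.3110 = 23.9160 kW

COP = 7.2232, Qh = 23.9160 kW


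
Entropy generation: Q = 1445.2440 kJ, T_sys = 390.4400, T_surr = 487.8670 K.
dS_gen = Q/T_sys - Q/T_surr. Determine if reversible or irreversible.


dS_sys = 1445.2440/390.4400 = 3.7016 kJ/K
dS_surr = -1445.2440/487.8670 = -2.9624 kJ/K
dS_gen = 3.7016 - 2.9624 = 0.7392 kJ/K (irreversible)

dS_gen = 0.7392 kJ/K, irreversible


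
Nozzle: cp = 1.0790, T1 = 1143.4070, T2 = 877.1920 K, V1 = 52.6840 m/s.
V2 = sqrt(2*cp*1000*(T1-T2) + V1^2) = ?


dT = 266.2150 K
2*cp*1000*dT = 574491.9700
V1^2 = 2775.6039
V2 = sqrt(577267.5739) = 759.7813 m/s

759.7813 m/s


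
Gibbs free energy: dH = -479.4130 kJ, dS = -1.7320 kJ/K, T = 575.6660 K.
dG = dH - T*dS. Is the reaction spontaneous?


T*dS = 575.6660 * -1.7320 = -997.0535 kJ
dG = -479.4130 + 997.0535 = 517.6405 kJ (non-spontaneous)

dG = 517.6405 kJ, non-spontaneous


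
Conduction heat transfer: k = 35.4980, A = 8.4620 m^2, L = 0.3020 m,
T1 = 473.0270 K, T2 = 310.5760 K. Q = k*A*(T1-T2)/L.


dT = 162.4510 K
Q = 35.4980 * 8.4620 * 162.4510 / 0.3020 = 161581.7667 W

161581.7667 W


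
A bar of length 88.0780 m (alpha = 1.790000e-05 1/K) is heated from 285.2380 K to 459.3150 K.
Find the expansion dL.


dT = 174.0770 K
dL = 1.790000e-05 * 88.0780 * 174.0770 = 0.274449 m
L_final = 88.352449 m

dL = 0.274449 m


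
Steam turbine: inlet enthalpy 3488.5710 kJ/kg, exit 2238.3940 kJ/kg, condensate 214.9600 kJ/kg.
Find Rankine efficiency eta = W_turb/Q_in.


W = 1250.1770 kJ/kg
Q_in = 3273.6110 kJ/kg
eta = 0.3819 = 38.1895%

eta = 38.1895%


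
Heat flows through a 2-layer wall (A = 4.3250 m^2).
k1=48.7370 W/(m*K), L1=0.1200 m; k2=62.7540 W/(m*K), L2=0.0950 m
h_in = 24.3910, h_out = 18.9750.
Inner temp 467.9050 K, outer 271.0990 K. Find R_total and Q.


R_conv_in = 1/(24.3910*4.3250) = 0.0095
R_1 = 0.1200/(48.7370*4.3250) = 0.0006
R_2 = 0.0950/(62.7540*4.3250) = 0.0004
R_conv_out = 1/(18.9750*4.3250) = 0.0122
R_total = 0.0226 K/W
Q = 196.8060 / 0.0226 = 8714.4090 W

R_total = 0.0226 K/W, Q = 8714.4090 W


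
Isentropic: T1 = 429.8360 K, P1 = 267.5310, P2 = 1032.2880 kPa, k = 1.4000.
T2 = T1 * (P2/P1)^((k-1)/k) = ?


(k-1)/k = 0.2857
(P2/P1)^exp = 1.4708
T2 = 429.8360 * 1.4708 = 632.1983 K

632.1983 K


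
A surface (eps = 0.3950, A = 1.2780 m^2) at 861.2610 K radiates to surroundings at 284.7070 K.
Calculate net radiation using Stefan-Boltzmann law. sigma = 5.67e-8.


T^4 = 5.5022e+11
Tsurr^4 = 6.5704e+09
Q = 0.3950 * 5.67e-8 * 1.2780 * 5.4365e+11 = 15560.8336 W

15560.8336 W


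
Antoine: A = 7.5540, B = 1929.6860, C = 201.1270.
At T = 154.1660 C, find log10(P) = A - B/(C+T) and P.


C+T = 355.2930
B/(C+T) = 5.4313
log10(P) = 7.5540 - 5.4313 = 2.1227
P = 10^2.1227 = 132.6623 mmHg

132.6623 mmHg


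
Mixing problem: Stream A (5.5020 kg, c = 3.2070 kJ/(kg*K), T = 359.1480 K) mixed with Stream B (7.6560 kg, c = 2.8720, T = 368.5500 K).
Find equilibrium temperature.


num = 14440.8248
den = 39.6329
Tf = 364.3642 K

364.3642 K


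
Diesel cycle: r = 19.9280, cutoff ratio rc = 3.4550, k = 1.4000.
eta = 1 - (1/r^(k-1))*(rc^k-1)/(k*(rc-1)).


r^(k-1) = 3.3097
rc^k = 5.6732
eta = 0.5892 = 58.9183%

58.9183%


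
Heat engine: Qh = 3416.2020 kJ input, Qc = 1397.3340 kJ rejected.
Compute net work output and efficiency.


W = 3416.2020 - 1397.3340 = 2018.8680 kJ
eta = 2018.8680 / 3416.2020 = 0.5910 = 59.0969%

W = 2018.8680 kJ, eta = 59.0969%


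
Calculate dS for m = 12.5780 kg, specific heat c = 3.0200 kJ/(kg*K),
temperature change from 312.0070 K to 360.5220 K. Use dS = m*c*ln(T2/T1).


T2/T1 = 1.1555
ln(T2/T1) = 0.1445
dS = 12.5780 * 3.0200 * 0.1445 = 5.4900 kJ/K

5.4900 kJ/K


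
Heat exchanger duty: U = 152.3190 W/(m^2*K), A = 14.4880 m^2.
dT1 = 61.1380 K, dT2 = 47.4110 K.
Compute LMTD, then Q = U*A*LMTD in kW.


LMTD = 53.9839 K
Q = 152.3190 * 14.4880 * 53.9839 = 119131.6300 W = 119.1316 kW

119.1316 kW


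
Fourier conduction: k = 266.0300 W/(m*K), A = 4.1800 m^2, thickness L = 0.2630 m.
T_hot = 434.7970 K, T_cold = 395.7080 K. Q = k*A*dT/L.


dT = 39.0890 K
Q = 266.0300 * 4.1800 * 39.0890 / 0.2630 = 165274.4452 W

165274.4452 W


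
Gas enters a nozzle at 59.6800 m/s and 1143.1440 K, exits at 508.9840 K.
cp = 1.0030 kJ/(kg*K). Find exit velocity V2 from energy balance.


dT = 634.1600 K
2*cp*1000*dT = 1272124.9600
V1^2 = 3561.7024
V2 = sqrt(1275686.6624) = 1129.4630 m/s

1129.4630 m/s


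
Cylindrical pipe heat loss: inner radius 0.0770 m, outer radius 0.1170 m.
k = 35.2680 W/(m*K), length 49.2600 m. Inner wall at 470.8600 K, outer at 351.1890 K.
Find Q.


dT = 119.6710 K
ln(ro/ri) = 0.4184
Q = 2*pi*35.2680*49.2600*119.6710 / 0.4184 = 3122374.8250 W

3122374.8250 W


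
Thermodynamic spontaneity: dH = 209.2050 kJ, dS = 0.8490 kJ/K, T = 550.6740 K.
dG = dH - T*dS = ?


T*dS = 550.6740 * 0.8490 = 467.5222 kJ
dG = 209.2050 - 467.5222 = -258.3172 kJ (spontaneous)

dG = -258.3172 kJ, spontaneous


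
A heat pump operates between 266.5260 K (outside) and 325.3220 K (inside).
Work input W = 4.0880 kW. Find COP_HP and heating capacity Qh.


COP = 325.3220 / 58.7960 = 5.5331
Qh = 5.5331 * 4.0880 = 22.6192 kW

COP = 5.5331, Qh = 22.6192 kW


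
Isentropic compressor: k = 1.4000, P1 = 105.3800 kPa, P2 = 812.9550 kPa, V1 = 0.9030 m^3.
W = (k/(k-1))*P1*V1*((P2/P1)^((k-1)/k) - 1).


(k-1)/k = 0.2857
(P2/P1)^exp = 1.7927
W = 3.5000 * 105.3800 * 0.9030 * (1.7927 - 1) = 264.0239 kJ

264.0239 kJ


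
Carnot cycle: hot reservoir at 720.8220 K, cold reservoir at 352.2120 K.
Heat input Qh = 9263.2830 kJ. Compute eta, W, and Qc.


eta = 1 - 352.2120/720.8220 = 0.5114
W = 0.5114 * 9263.2830 = 4737.0068 kJ
Qc = 9263.2830 - 4737.0068 = 4526.2762 kJ

eta = 51.1375%, W = 4737.0068 kJ, Qc = 4526.2762 kJ


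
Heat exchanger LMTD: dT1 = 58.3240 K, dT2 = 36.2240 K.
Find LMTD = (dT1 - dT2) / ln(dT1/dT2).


dT1/dT2 = 1.6101
ln(dT1/dT2) = 0.4763
LMTD = 22.1000 / 0.4763 = 46.4001 K

46.4001 K


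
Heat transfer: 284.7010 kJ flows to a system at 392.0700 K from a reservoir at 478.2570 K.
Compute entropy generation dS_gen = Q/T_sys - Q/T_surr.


dS_sys = 284.7010/392.0700 = 0.7261 kJ/K
dS_surr = -284.7010/478.2570 = -0.5953 kJ/K
dS_gen = 0.7261 - 0.5953 = 0.1309 kJ/K (irreversible)

dS_gen = 0.1309 kJ/K, irreversible


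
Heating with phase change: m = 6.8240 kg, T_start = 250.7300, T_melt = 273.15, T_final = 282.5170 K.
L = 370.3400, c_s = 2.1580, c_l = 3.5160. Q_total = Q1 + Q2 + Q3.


Q1 (sensible, solid) = 6.8240 * 2.1580 * 22.4200 = 330.1612 kJ
Q2 (latent) = 6.8240 * 370.3400 = 2527.2002 kJ
Q3 (sensible, liquid) = 6.8240 * 3.5160 * 9.3670 = 224.7442 kJ
Q_total = 3082.1055 kJ

3082.1055 kJ


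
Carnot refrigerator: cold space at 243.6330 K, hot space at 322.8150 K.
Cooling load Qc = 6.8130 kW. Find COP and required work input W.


COP = 243.6330 / 79.1820 = 3.0769
W = 6.8130 / 3.0769 = 2.2143 kW

COP = 3.0769, W = 2.2143 kW


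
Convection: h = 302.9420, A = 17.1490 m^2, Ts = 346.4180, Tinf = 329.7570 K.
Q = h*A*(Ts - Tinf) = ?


dT = 16.6610 K
Q = 302.9420 * 17.1490 * 16.6610 = 86556.4334 W

86556.4334 W


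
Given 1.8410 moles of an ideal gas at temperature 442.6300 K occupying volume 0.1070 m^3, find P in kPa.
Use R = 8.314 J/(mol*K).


P = nRT/V = 1.8410 * 8.314 * 442.6300 / 0.1070
= 6774.9275 / 0.1070 = 63317.0798 Pa = 63.3171 kPa

63.3171 kPa


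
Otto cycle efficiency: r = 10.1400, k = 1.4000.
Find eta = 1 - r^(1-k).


r^(k-1) = 2.5259
eta = 1 - 1/2.5259 = 0.6041 = 60.4101%

60.4101%


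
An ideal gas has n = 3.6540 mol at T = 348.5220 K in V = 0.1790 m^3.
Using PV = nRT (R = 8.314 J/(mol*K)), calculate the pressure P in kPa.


P = nRT/V = 3.6540 * 8.314 * 348.5220 / 0.1790
= 10587.8739 / 0.1790 = 59150.1336 Pa = 59.1501 kPa

59.1501 kPa


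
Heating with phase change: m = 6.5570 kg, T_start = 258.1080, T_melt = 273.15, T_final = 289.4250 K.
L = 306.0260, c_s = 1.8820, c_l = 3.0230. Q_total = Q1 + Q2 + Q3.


Q1 (sensible, solid) = 6.5570 * 1.8820 * 15.0420 = 185.6224 kJ
Q2 (latent) = 6.5570 * 306.0260 = 2006.6125 kJ
Q3 (sensible, liquid) = 6.5570 * 3.0230 * 16.2750 = 322.6000 kJ
Q_total = 2514.8349 kJ

2514.8349 kJ


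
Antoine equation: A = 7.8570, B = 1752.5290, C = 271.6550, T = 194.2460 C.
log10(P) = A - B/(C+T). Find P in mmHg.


C+T = 465.9010
B/(C+T) = 3.7616
log10(P) = 7.8570 - 3.7616 = 4.0954
P = 10^4.0954 = 12456.8725 mmHg

12456.8725 mmHg


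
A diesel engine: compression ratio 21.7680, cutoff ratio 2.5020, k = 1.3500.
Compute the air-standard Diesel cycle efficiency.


r^(k-1) = 2.9392
rc^k = 3.4490
eta = 0.5891 = 58.9095%

58.9095%


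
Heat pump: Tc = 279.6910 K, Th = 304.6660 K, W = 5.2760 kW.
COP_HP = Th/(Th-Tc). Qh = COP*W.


COP = 304.6660 / 24.9750 = 12.1988
Qh = 12.1988 * 5.2760 = 64.3611 kW

COP = 12.1988, Qh = 64.3611 kW


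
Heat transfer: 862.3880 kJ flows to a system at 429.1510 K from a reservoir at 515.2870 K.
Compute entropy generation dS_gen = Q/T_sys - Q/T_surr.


dS_sys = 862.3880/429.1510 = 2.0095 kJ/K
dS_surr = -862.3880/515.2870 = -1.6736 kJ/K
dS_gen = 2.0095 - 1.6736 = 0.3359 kJ/K (irreversible)

dS_gen = 0.3359 kJ/K, irreversible


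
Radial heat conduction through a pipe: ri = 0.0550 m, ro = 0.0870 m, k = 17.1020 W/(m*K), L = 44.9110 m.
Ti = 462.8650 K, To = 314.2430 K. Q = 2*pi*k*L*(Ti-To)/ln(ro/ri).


dT = 148.6220 K
ln(ro/ri) = 0.4586
Q = 2*pi*17.1020*44.9110*148.6220 / 0.4586 = 1564055.9522 W

1564055.9522 W


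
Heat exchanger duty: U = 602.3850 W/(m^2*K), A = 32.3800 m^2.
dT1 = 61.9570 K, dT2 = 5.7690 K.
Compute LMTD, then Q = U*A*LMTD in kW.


LMTD = 23.6687 K
Q = 602.3850 * 32.3800 * 23.6687 = 461662.3864 W = 461.6624 kW

461.6624 kW


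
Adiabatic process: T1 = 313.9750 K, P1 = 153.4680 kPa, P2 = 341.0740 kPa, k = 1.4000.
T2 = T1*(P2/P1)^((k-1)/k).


(k-1)/k = 0.2857
(P2/P1)^exp = 1.2563
T2 = 313.9750 * 1.2563 = 394.4478 K

394.4478 K


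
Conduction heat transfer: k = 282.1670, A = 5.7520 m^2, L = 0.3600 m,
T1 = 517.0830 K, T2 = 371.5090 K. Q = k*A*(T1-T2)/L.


dT = 145.5740 K
Q = 282.1670 * 5.7520 * 145.5740 / 0.3600 = 656306.0578 W

656306.0578 W


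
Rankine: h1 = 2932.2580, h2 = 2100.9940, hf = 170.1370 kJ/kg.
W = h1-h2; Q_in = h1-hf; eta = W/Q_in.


W = 831.2640 kJ/kg
Q_in = 2762.1210 kJ/kg
eta = 0.3010 = 30.0951%

eta = 30.0951%


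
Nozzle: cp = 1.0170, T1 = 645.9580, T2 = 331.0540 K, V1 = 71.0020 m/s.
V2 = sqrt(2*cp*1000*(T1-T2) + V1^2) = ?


dT = 314.9040 K
2*cp*1000*dT = 640514.7360
V1^2 = 5041.2840
V2 = sqrt(645556.0200) = 803.4650 m/s

803.4650 m/s


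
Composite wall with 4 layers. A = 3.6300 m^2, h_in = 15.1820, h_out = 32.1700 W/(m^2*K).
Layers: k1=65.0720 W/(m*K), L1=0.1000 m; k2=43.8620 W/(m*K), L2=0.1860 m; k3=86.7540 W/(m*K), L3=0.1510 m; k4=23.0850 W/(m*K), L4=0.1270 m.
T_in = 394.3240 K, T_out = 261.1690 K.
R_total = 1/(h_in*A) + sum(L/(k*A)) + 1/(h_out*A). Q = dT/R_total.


R_conv_in = 1/(15.1820*3.6300) = 0.0181
R_1 = 0.1000/(65.0720*3.6300) = 0.0004
R_2 = 0.1860/(43.8620*3.6300) = 0.0012
R_3 = 0.1510/(86.7540*3.6300) = 0.0005
R_4 = 0.1270/(23.0850*3.6300) = 0.0015
R_conv_out = 1/(32.1700*3.6300) = 0.0086
R_total = 0.0303 K/W
Q = 133.1550 / 0.0303 = 4395.2486 W

R_total = 0.0303 K/W, Q = 4395.2486 W


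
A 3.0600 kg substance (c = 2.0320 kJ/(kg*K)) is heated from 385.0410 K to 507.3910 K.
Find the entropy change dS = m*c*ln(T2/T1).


T2/T1 = 1.3178
ln(T2/T1) = 0.2759
dS = 3.0600 * 2.0320 * 0.2759 = 1.7157 kJ/K

1.7157 kJ/K


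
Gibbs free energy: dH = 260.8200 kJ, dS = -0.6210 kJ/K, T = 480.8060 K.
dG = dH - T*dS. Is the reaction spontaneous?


T*dS = 480.8060 * -0.6210 = -298.5805 kJ
dG = 260.8200 + 298.5805 = 559.4005 kJ (non-spontaneous)

dG = 559.4005 kJ, non-spontaneous


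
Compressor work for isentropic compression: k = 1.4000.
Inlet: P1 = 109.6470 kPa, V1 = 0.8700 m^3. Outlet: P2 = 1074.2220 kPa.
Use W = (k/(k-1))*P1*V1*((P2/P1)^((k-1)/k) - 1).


(k-1)/k = 0.2857
(P2/P1)^exp = 1.9194
W = 3.5000 * 109.6470 * 0.8700 * (1.9194 - 1) = 306.9724 kJ

306.9724 kJ


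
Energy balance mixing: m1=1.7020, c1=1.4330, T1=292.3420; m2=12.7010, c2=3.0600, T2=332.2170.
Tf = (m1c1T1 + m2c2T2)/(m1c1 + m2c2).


num = 13624.6458
den = 41.3040
Tf = 329.8624 K

329.8624 K


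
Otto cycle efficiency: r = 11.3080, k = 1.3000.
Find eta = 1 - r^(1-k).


r^(k-1) = 2.0702
eta = 1 - 1/2.0702 = 0.5170 = 51.6959%

51.6959%


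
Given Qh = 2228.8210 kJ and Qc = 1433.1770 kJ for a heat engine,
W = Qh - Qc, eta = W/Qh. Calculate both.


W = 2228.8210 - 1433.1770 = 795.6440 kJ
eta = 795.6440 / 2228.8210 = 0.3570 = 35.6980%

W = 795.6440 kJ, eta = 35.6980%


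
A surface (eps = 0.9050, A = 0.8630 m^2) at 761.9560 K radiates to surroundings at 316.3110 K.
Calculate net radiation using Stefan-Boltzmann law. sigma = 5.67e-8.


T^4 = 3.3707e+11
Tsurr^4 = 1.0011e+10
Q = 0.9050 * 5.67e-8 * 0.8630 * 3.2706e+11 = 14483.3363 W

14483.3363 W


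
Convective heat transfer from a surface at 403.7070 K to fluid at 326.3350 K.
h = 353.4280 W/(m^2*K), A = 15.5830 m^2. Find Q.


dT = 77.3720 K
Q = 353.4280 * 15.5830 * 77.3720 = 426123.8546 W

426123.8546 W


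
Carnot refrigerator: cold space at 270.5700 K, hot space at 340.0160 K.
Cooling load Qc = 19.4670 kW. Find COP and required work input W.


COP = 270.5700 / 69.4460 = 3.8961
W = 19.4670 / 3.8961 = 4.9965 kW

COP = 3.8961, W = 4.9965 kW


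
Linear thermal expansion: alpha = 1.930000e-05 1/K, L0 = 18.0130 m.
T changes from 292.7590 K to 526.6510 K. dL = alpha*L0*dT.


dT = 233.8920 K
dL = 1.930000e-05 * 18.0130 * 233.8920 = 0.081313 m
L_final = 18.094313 m

dL = 0.081313 m


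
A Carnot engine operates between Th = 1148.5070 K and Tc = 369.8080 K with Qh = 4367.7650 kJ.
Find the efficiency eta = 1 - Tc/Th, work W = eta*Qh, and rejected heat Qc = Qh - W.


eta = 1 - 369.8080/1148.5070 = 0.6780
W = 0.6780 * 4367.7650 = 2961.3875 kJ
Qc = 4367.7650 - 2961.3875 = 1406.3775 kJ

eta = 67.8010%, W = 2961.3875 kJ, Qc = 1406.3775 kJ


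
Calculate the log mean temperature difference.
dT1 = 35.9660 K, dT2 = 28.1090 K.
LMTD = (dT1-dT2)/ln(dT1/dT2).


dT1/dT2 = 1.2795
ln(dT1/dT2) = 0.2465
LMTD = 7.8570 / 0.2465 = 31.8763 K

31.8763 K


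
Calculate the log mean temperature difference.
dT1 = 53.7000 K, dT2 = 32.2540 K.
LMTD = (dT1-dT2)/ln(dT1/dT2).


dT1/dT2 = 1.6649
ln(dT1/dT2) = 0.5098
LMTD = 21.4460 / 0.5098 = 42.0699 K

42.0699 K


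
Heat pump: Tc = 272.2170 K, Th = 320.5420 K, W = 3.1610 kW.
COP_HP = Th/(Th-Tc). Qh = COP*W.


COP = 320.5420 / 48.3250 = 6.6330
Qh = 6.6330 * 3.1610 = 20.9671 kW

COP = 6.6330, Qh = 20.9671 kW


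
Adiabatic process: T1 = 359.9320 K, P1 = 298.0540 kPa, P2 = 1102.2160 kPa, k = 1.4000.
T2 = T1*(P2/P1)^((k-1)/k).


(k-1)/k = 0.2857
(P2/P1)^exp = 1.4530
T2 = 359.9320 * 1.4530 = 522.9957 K

522.9957 K


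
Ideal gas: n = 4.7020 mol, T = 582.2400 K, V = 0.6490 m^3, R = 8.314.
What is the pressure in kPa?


P = nRT/V = 4.7020 * 8.314 * 582.2400 / 0.6490
= 22761.1753 / 0.6490 = 35071.1483 Pa = 35.0711 kPa

35.0711 kPa


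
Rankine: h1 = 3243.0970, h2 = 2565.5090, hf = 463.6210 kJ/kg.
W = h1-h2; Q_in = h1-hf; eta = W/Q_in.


W = 677.5880 kJ/kg
Q_in = 2779.4760 kJ/kg
eta = 0.2438 = 24.3783%

eta = 24.3783%


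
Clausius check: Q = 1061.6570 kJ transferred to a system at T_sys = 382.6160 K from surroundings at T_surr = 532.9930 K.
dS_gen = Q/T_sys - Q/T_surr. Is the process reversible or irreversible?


dS_sys = 1061.6570/382.6160 = 2.7747 kJ/K
dS_surr = -1061.6570/532.9930 = -1.9919 kJ/K
dS_gen = 2.7747 - 1.9919 = 0.7829 kJ/K (irreversible)

dS_gen = 0.7829 kJ/K, irreversible


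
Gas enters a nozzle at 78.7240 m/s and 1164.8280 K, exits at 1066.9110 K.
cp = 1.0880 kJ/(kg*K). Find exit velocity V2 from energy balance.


dT = 97.9170 K
2*cp*1000*dT = 213067.3920
V1^2 = 6197.4682
V2 = sqrt(219264.8602) = 468.2573 m/s

468.2573 m/s


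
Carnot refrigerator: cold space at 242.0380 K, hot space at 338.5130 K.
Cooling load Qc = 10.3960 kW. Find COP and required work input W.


COP = 242.0380 / 96.4750 = 2.5088
W = 10.3960 / 2.5088 = 4.1438 kW

COP = 2.5088, W = 4.1438 kW


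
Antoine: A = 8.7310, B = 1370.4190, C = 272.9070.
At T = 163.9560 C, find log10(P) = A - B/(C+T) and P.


C+T = 436.8630
B/(C+T) = 3.1370
log10(P) = 8.7310 - 3.1370 = 5.5940
P = 10^5.5940 = 392686.8062 mmHg

392686.8062 mmHg


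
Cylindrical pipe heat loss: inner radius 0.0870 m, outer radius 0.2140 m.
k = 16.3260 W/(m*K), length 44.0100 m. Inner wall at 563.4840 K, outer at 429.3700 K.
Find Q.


dT = 134.1140 K
ln(ro/ri) = 0.9001
Q = 2*pi*16.3260*44.0100*134.1140 / 0.9001 = 672682.1030 W

672682.1030 W


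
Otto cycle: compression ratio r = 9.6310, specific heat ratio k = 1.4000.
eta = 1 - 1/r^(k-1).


r^(k-1) = 2.4744
eta = 1 - 1/2.4744 = 0.5959 = 59.5860%

59.5860%


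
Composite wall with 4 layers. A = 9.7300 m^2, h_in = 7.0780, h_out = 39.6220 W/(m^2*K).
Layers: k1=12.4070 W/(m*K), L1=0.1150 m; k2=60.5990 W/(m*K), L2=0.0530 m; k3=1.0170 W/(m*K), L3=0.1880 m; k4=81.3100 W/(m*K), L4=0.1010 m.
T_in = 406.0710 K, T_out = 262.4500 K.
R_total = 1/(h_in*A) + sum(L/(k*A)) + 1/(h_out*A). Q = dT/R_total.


R_conv_in = 1/(7.0780*9.7300) = 0.0145
R_1 = 0.1150/(12.4070*9.7300) = 0.0010
R_2 = 0.0530/(60.5990*9.7300) = 8.9887e-05
R_3 = 0.1880/(1.0170*9.7300) = 0.0190
R_4 = 0.1010/(81.3100*9.7300) = 0.0001
R_conv_out = 1/(39.6220*9.7300) = 0.0026
R_total = 0.0373 K/W
Q = 143.6210 / 0.0373 = 3852.1750 W

R_total = 0.0373 K/W, Q = 3852.1750 W


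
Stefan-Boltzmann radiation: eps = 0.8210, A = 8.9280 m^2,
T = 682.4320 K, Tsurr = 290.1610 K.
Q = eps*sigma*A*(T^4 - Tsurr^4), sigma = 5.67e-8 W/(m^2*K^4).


T^4 = 2.1689e+11
Tsurr^4 = 7.0885e+09
Q = 0.8210 * 5.67e-8 * 8.9280 * 2.0980e+11 = 87194.0523 W

87194.0523 W


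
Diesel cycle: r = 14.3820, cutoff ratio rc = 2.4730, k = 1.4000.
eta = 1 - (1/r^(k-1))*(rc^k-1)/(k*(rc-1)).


r^(k-1) = 2.9049
rc^k = 3.5523
eta = 0.5739 = 57.3932%

57.3932%


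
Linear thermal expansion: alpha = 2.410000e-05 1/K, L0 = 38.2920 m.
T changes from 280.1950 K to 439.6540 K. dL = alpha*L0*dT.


dT = 159.4590 K
dL = 2.410000e-05 * 38.2920 * 159.4590 = 0.147155 m
L_final = 38.439155 m

dL = 0.147155 m


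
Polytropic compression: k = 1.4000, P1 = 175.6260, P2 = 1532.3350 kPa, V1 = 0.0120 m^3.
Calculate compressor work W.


(k-1)/k = 0.2857
(P2/P1)^exp = 1.8569
W = 3.5000 * 175.6260 * 0.0120 * (1.8569 - 1) = 6.3208 kJ

6.3208 kJ


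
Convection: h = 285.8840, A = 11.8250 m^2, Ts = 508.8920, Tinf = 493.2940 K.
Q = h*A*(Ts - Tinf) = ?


dT = 15.5980 K
Q = 285.8840 * 11.8250 * 15.5980 = 52730.2603 W

52730.2603 W


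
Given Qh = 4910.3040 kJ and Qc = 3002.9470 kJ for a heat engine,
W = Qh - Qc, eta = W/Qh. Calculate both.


W = 4910.3040 - 3002.9470 = 1907.3570 kJ
eta = 1907.3570 / 4910.3040 = 0.3884 = 38.8440%

W = 1907.3570 kJ, eta = 38.8440%


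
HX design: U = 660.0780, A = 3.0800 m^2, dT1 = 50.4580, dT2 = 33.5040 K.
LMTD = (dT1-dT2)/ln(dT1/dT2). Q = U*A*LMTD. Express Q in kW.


LMTD = 41.4041 K
Q = 660.0780 * 3.0800 * 41.4041 = 84176.1775 W = 84.1762 kW

84.1762 kW


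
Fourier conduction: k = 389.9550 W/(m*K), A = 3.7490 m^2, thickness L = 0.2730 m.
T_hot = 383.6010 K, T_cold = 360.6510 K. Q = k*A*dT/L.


dT = 22.9500 K
Q = 389.9550 * 3.7490 * 22.9500 / 0.2730 = 122899.4605 W

122899.4605 W


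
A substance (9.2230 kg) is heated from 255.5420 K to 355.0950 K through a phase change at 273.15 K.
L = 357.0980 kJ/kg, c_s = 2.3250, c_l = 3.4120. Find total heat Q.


Q1 (sensible, solid) = 9.2230 * 2.3250 * 17.6080 = 377.5767 kJ
Q2 (latent) = 9.2230 * 357.0980 = 3293.5149 kJ
Q3 (sensible, liquid) = 9.2230 * 3.4120 * 81.9450 = 2578.7170 kJ
Q_total = 6249.8086 kJ

6249.8086 kJ


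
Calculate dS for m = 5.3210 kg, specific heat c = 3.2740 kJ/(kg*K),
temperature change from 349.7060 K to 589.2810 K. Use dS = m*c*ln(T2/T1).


T2/T1 = 1.6851
ln(T2/T1) = 0.5218
dS = 5.3210 * 3.2740 * 0.5218 = 9.0904 kJ/K

9.0904 kJ/K


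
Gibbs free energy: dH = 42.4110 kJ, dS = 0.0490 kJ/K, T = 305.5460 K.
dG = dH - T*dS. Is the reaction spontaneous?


T*dS = 305.5460 * 0.0490 = 14.9718 kJ
dG = 42.4110 - 14.9718 = 27.4392 kJ (non-spontaneous)

dG = 27.4392 kJ, non-spontaneous


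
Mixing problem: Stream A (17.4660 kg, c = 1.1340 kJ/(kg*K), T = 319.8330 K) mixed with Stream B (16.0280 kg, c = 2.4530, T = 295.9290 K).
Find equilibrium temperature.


num = 17969.7014
den = 59.1231
Tf = 303.9369 K

303.9369 K


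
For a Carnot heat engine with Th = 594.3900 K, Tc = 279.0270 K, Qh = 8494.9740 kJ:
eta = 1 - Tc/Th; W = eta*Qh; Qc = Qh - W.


eta = 1 - 279.0270/594.3900 = 0.5306
W = 0.5306 * 8494.9740 = 4507.1426 kJ
Qc = 8494.9740 - 4507.1426 = 3987.8314 kJ

eta = 53.0566%, W = 4507.1426 kJ, Qc = 3987.8314 kJ


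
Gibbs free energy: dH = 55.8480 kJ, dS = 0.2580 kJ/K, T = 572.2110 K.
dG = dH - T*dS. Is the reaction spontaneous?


T*dS = 572.2110 * 0.2580 = 147.6304 kJ
dG = 55.8480 - 147.6304 = -91.7824 kJ (spontaneous)

dG = -91.7824 kJ, spontaneous


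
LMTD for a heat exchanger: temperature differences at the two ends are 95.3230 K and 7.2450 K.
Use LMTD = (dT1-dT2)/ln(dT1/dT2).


dT1/dT2 = 13.1571
ln(dT1/dT2) = 2.5770
LMTD = 88.0780 / 2.5770 = 34.1790 K

34.1790 K


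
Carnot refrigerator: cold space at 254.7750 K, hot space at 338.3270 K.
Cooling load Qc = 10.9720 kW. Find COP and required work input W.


COP = 254.7750 / 83.5520 = 3.0493
W = 10.9720 / 3.0493 = 3.5982 kW

COP = 3.0493, W = 3.5982 kW


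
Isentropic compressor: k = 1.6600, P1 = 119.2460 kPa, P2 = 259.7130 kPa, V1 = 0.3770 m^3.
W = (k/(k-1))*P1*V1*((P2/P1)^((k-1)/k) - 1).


(k-1)/k = 0.3976
(P2/P1)^exp = 1.3627
W = 2.5152 * 119.2460 * 0.3770 * (1.3627 - 1) = 41.0125 kJ

41.0125 kJ


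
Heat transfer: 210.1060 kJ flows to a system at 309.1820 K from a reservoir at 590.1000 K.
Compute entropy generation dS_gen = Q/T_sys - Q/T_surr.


dS_sys = 210.1060/309.1820 = 0.6796 kJ/K
dS_surr = -210.1060/590.1000 = -0.3561 kJ/K
dS_gen = 0.6796 - 0.3561 = 0.3235 kJ/K (irreversible)

dS_gen = 0.3235 kJ/K, irreversible


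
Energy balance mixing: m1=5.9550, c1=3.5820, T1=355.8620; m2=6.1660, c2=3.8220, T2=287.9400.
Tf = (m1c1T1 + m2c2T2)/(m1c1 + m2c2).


num = 14376.5489
den = 44.8973
Tf = 320.2099 K

320.2099 K


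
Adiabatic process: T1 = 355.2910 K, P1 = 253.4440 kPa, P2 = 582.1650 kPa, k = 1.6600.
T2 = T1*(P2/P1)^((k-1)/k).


(k-1)/k = 0.3976
(P2/P1)^exp = 1.3919
T2 = 355.2910 * 1.3919 = 494.5151 K

494.5151 K


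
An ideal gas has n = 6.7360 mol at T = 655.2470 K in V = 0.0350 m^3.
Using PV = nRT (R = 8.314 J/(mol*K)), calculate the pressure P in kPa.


P = nRT/V = 6.7360 * 8.314 * 655.2470 / 0.0350
= 36695.8659 / 0.0350 = 1048453.3110 Pa = 1048.4533 kPa

1048.4533 kPa


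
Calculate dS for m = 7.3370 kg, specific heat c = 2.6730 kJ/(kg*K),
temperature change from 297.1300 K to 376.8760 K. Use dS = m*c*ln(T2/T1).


T2/T1 = 1.2684
ln(T2/T1) = 0.2377
dS = 7.3370 * 2.6730 * 0.2377 = 4.6626 kJ/K

4.6626 kJ/K


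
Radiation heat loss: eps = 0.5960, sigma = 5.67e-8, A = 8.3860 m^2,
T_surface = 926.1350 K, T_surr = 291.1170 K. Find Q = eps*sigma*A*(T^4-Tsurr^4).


T^4 = 7.3569e+11
Tsurr^4 = 7.1824e+09
Q = 0.5960 * 5.67e-8 * 8.3860 * 7.2851e+11 = 206452.7231 W

206452.7231 W


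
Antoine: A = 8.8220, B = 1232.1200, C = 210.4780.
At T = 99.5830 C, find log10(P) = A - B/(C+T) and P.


C+T = 310.0610
B/(C+T) = 3.9738
log10(P) = 8.8220 - 3.9738 = 4.8482
P = 10^4.8482 = 70501.9771 mmHg

70501.9771 mmHg


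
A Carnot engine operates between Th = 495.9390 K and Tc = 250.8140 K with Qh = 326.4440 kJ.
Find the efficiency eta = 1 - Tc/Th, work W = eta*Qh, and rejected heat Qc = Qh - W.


eta = 1 - 250.8140/495.9390 = 0.4943
W = 0.4943 * 326.4440 = 161.3497 kJ
Qc = 326.4440 - 161.3497 = 165.0943 kJ

eta = 49.4264%, W = 161.3497 kJ, Qc = 165.0943 kJ


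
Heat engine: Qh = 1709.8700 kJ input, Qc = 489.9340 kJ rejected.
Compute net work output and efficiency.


W = 1709.8700 - 489.9340 = 1219.9360 kJ
eta = 1219.9360 / 1709.8700 = 0.7135 = 71.3467%

W = 1219.9360 kJ, eta = 71.3467%


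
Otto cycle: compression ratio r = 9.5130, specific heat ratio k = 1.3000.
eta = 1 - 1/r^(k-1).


r^(k-1) = 1.9656
eta = 1 - 1/1.9656 = 0.4912 = 49.1250%

49.1250%


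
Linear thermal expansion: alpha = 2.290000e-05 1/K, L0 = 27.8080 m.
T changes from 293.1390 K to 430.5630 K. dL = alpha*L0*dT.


dT = 137.4240 K
dL = 2.290000e-05 * 27.8080 * 137.4240 = 0.087512 m
L_final = 27.895512 m

dL = 0.087512 m


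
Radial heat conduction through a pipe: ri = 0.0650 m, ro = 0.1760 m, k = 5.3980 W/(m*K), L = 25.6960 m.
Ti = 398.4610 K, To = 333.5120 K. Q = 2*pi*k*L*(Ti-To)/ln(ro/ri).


dT = 64.9490 K
ln(ro/ri) = 0.9961
Q = 2*pi*5.3980*25.6960*64.9490 / 0.9961 = 56826.2802 W

56826.2802 W


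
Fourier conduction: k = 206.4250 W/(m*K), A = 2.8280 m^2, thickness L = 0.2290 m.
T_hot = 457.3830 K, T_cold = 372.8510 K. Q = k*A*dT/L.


dT = 84.5320 K
Q = 206.4250 * 2.8280 * 84.5320 / 0.2290 = 215490.1187 W

215490.1187 W


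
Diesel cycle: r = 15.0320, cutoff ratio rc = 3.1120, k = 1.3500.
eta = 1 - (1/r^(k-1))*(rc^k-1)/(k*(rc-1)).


r^(k-1) = 2.5820
rc^k = 4.6302
eta = 0.5069 = 50.6881%

50.6881%


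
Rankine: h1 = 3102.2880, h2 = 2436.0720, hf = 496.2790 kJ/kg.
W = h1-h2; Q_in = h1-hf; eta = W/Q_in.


W = 666.2160 kJ/kg
Q_in = 2606.0090 kJ/kg
eta = 0.2556 = 25.5646%

eta = 25.5646%


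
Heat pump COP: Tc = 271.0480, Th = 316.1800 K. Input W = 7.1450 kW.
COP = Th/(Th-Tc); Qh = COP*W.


COP = 316.1800 / 45.1320 = 7.0057
Qh = 7.0057 * 7.1450 = 50.0555 kW

COP = 7.0057, Qh = 50.0555 kW


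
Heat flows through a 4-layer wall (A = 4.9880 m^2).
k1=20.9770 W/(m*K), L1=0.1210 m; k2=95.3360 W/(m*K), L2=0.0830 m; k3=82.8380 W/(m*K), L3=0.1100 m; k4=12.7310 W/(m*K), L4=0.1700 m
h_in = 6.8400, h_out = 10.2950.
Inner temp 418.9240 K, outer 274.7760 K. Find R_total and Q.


R_conv_in = 1/(6.8400*4.9880) = 0.0293
R_1 = 0.1210/(20.9770*4.9880) = 0.0012
R_2 = 0.0830/(95.3360*4.9880) = 0.0002
R_3 = 0.1100/(82.8380*4.9880) = 0.0003
R_4 = 0.1700/(12.7310*4.9880) = 0.0027
R_conv_out = 1/(10.2950*4.9880) = 0.0195
R_total = 0.0531 K/W
Q = 144.1480 / 0.0531 = 2716.8004 W

R_total = 0.0531 K/W, Q = 2716.8004 W


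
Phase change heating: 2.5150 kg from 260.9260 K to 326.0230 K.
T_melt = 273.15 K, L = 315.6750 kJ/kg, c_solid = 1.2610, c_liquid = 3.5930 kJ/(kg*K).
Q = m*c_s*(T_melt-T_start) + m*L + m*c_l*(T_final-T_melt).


Q1 (sensible, solid) = 2.5150 * 1.2610 * 12.2240 = 38.7674 kJ
Q2 (latent) = 2.5150 * 315.6750 = 793.9226 kJ
Q3 (sensible, liquid) = 2.5150 * 3.5930 * 52.8730 = 477.7813 kJ
Q_total = 1310.4713 kJ

1310.4713 kJ


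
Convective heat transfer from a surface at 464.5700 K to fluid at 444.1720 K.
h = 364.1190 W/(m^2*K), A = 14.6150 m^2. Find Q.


dT = 20.3980 K
Q = 364.1190 * 14.6150 * 20.3980 = 108549.9802 W

108549.9802 W


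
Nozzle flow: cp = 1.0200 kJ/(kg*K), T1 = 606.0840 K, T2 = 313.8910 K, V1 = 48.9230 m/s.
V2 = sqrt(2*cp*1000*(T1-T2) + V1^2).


dT = 292.1930 K
2*cp*1000*dT = 596073.7200
V1^2 = 2393.4599
V2 = sqrt(598467.1799) = 773.6066 m/s

773.6066 m/s


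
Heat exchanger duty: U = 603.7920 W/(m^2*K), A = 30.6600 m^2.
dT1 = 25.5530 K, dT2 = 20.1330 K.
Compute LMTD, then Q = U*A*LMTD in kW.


LMTD = 22.7354 K
Q = 603.7920 * 30.6600 * 22.7354 = 420884.1980 W = 420.8842 kW

420.8842 kW


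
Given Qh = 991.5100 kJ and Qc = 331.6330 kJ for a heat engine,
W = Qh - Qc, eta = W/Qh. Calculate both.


W = 991.5100 - 331.6330 = 659.8770 kJ
eta = 659.8770 / 991.5100 = 0.6655 = 66.5527%

W = 659.8770 kJ, eta = 66.5527%


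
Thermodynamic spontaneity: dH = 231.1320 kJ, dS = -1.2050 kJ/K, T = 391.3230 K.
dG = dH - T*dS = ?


T*dS = 391.3230 * -1.2050 = -471.5442 kJ
dG = 231.1320 + 471.5442 = 702.6762 kJ (non-spontaneous)

dG = 702.6762 kJ, non-spontaneous


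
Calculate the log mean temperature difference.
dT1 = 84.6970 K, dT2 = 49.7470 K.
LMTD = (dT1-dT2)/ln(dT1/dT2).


dT1/dT2 = 1.7026
ln(dT1/dT2) = 0.5321
LMTD = 34.9500 / 0.5321 = 65.6794 K

65.6794 K


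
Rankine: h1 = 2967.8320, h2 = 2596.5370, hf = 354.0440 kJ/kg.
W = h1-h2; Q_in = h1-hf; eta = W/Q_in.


W = 371.2950 kJ/kg
Q_in = 2613.7880 kJ/kg
eta = 0.1421 = 14.2052%

eta = 14.2052%


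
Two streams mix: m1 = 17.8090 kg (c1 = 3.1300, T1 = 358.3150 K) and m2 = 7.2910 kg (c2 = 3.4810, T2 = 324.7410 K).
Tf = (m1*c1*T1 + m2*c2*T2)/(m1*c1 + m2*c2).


num = 28215.1728
den = 81.1221
Tf = 347.8110 K

347.8110 K


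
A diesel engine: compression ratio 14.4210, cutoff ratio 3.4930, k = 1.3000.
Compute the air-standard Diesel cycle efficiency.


r^(k-1) = 2.2269
rc^k = 5.0834
eta = 0.4342 = 43.4201%

43.4201%


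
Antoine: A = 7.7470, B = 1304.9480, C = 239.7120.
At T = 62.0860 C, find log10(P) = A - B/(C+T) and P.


C+T = 301.7980
B/(C+T) = 4.3239
log10(P) = 7.7470 - 4.3239 = 3.4231
P = 10^3.4231 = 2649.0367 mmHg

2649.0367 mmHg


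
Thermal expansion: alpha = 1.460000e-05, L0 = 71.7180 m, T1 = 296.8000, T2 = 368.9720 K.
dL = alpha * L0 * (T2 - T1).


dT = 72.1720 K
dL = 1.460000e-05 * 71.7180 * 72.1720 = 0.075570 m
L_final = 71.793570 m

dL = 0.075570 m


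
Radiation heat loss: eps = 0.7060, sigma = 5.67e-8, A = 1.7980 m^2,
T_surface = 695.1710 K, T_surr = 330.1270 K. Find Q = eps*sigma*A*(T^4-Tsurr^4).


T^4 = 2.3354e+11
Tsurr^4 = 1.1877e+10
Q = 0.7060 * 5.67e-8 * 1.7980 * 2.2167e+11 = 15954.2104 W

15954.2104 W


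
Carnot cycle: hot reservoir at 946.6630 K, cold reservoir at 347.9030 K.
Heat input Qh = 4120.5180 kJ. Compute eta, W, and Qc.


eta = 1 - 347.9030/946.6630 = 0.6325
W = 0.6325 * 4120.5180 = 2606.2087 kJ
Qc = 4120.5180 - 2606.2087 = 1514.3093 kJ

eta = 63.2495%, W = 2606.2087 kJ, Qc = 1514.3093 kJ


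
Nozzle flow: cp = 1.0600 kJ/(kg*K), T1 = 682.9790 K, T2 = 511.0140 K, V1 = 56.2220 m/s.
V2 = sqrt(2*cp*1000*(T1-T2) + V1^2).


dT = 171.9650 K
2*cp*1000*dT = 364565.8000
V1^2 = 3160.9133
V2 = sqrt(367726.7133) = 606.4047 m/s

606.4047 m/s


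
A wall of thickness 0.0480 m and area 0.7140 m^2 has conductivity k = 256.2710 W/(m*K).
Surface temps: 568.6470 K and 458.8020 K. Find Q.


dT = 109.8450 K
Q = 256.2710 * 0.7140 * 109.8450 / 0.0480 = 418732.5589 W

418732.5589 W


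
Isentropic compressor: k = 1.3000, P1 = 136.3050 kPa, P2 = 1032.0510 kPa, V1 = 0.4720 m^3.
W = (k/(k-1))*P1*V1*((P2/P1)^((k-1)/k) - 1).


(k-1)/k = 0.2308
(P2/P1)^exp = 1.5955
W = 4.3333 * 136.3050 * 0.4720 * (1.5955 - 1) = 166.0118 kJ

166.0118 kJ


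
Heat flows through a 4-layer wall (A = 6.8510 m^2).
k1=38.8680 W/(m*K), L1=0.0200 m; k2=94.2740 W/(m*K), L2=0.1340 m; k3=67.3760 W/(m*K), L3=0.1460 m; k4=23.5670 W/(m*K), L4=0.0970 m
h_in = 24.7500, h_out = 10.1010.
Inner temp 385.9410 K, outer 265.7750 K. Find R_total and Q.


R_conv_in = 1/(24.7500*6.8510) = 0.0059
R_1 = 0.0200/(38.8680*6.8510) = 7.5108e-05
R_2 = 0.1340/(94.2740*6.8510) = 0.0002
R_3 = 0.1460/(67.3760*6.8510) = 0.0003
R_4 = 0.0970/(23.5670*6.8510) = 0.0006
R_conv_out = 1/(10.1010*6.8510) = 0.0145
R_total = 0.0215 K/W
Q = 120.1660 / 0.0215 = 5576.7563 W

R_total = 0.0215 K/W, Q = 5576.7563 W


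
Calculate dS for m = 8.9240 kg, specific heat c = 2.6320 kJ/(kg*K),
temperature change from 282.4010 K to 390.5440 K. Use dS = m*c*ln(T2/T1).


T2/T1 = 1.3829
ln(T2/T1) = 0.3242
dS = 8.9240 * 2.6320 * 0.3242 = 7.6151 kJ/K

7.6151 kJ/K


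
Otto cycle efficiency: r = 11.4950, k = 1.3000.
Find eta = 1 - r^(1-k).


r^(k-1) = 2.0804
eta = 1 - 1/2.0804 = 0.5193 = 51.9330%

51.9330%


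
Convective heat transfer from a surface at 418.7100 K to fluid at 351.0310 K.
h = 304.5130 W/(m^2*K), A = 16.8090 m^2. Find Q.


dT = 67.6790 K
Q = 304.5130 * 16.8090 * 67.6790 = 346418.9557 W

346418.9557 W
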